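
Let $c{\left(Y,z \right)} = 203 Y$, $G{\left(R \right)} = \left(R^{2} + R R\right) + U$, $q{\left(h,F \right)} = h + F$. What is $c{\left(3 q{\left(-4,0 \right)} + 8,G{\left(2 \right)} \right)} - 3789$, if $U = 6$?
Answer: $-4601$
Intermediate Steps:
$q{\left(h,F \right)} = F + h$
$G{\left(R \right)} = 6 + 2 R^{2}$ ($G{\left(R \right)} = \left(R^{2} + R R\right) + 6 = \left(R^{2} + R^{2}\right) + 6 = 2 R^{2} + 6 = 6 + 2 R^{2}$)
$c{\left(3 q{\left(-4,0 \right)} + 8,G{\left(2 \right)} \right)} - 3789 = 203 \left(3 \left(0 - 4\right) + 8\right) - 3789 = 203 \left(3 \left(-4\right) + 8\right) - 3789 = 203 \left(-12 + 8\right) - 3789 = 203 \left(-4\right) - 3789 = -812 - 3789 = -4601$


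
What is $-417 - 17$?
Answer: $-434$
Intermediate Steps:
$-417 - 17 = -434$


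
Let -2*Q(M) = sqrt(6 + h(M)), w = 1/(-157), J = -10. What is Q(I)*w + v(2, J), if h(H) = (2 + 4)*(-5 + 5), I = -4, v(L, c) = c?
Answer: -10 + sqrt(6)/314 ≈ -9.9922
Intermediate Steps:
h(H) = 0 (h(H) = 6*0 = 0)
w = -1/157 ≈ -0.0063694
Q(M) = -sqrt(6)/2 (Q(M) = -sqrt(6 + 0)/2 = -sqrt(6)/2)
Q(I)*w + v(2, J) = -sqrt(6)/2*(-1/157) - 10 = sqrt(6)/314 - 10 = -10 + sqrt(6)/314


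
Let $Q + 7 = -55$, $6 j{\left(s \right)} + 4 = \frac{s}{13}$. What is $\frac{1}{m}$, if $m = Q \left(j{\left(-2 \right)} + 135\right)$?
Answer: $- \frac{13}{108252} \approx -0.00012009$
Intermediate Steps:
$j{\left(s \right)} = - \frac{2}{3} + \frac{s}{78}$ ($j{\left(s \right)} = - \frac{2}{3} + \frac{s \frac{1}{13}}{6} = - \frac{2}{3} + \frac{\frac{1}{13} s}{6} = - \frac{2}{3} + \frac{s}{78}$)
$Q = -62$ ($Q = -7 - 55 = -62$)
$m = - \frac{108252}{13}$ ($m = - 62 \left(\left(- \frac{2}{3} + \frac{1}{78} \left(-2\right)\right) + 135\right) = - 62 \left(\left(- \frac{2}{3} - \frac{1}{39}\right) + 135\right) = - 62 \left(- \frac{9}{13} + 135\right) = \left(-62\right) \frac{1746}{13} = - \frac{108252}{13} \approx -8327.1$)
$\frac{1}{m} = \frac{1}{- \frac{108252}{13}} = - \frac{13}{108252}$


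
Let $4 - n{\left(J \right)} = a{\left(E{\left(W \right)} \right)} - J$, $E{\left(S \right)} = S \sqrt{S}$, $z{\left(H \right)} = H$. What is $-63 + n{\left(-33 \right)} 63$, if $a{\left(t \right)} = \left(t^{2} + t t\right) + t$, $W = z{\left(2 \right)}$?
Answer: $-2898 - 126 \sqrt{2} \approx -3076.2$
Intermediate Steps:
$W = 2$
$E{\left(S \right)} = S^{\frac{3}{2}}$
$a{\left(t \right)} = t + 2 t^{2}$ ($a{\left(t \right)} = \left(t^{2} + t^{2}\right) + t = 2 t^{2} + t = t + 2 t^{2}$)
$n{\left(J \right)} = 4 + J - 2 \sqrt{2} \left(1 + 4 \sqrt{2}\right)$ ($n{\left(J \right)} = 4 - \left(2^{\frac{3}{2}} \left(1 + 2 \cdot 2^{\frac{3}{2}}\right) - J\right) = 4 - \left(2 \sqrt{2} \left(1 + 2 \cdot 2 \sqrt{2}\right) - J\right) = 4 - \left(2 \sqrt{2} \left(1 + 4 \sqrt{2}\right) - J\right) = 4 - \left(- J + 2 \sqrt{2} \left(1 + 4 \sqrt{2}\right)\right) = 4 + \left(J - 2 \sqrt{2} \left(1 + 4 \sqrt{2}\right)\right) = 4 + J - 2 \sqrt{2} \left(1 + 4 \sqrt{2}\right)$)
$-63 + n{\left(-33 \right)} 63 = -63 + \left(-12 - 33 - 2 \sqrt{2}\right) 63 = -63 + \left(-45 - 2 \sqrt{2}\right) 63 = -63 - \left(2835 + 126 \sqrt{2}\right) = -2898 - 126 \sqrt{2}$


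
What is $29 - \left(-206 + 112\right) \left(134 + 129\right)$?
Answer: $24751$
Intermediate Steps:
$29 - \left(-206 + 112\right) \left(134 + 129\right) = 29 - \left(-94\right) 263 = 29 - -24722 = 29 + 24722 = 24751$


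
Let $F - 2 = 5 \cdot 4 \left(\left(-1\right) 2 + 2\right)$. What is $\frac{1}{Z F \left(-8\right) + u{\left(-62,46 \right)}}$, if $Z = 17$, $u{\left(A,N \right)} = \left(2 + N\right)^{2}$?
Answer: $\frac{1}{2032} \approx 0.00049213$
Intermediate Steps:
$F = 2$ ($F = 2 + 5 \cdot 4 \left(\left(-1\right) 2 + 2\right) = 2 + 20 \left(-2 + 2\right) = 2 + 20 \cdot 0 = 2 + 0 = 2$)
$\frac{1}{Z F \left(-8\right) + u{\left(-62,46 \right)}} = \frac{1}{17 \cdot 2 \left(-8\right) + \left(2 + 46\right)^{2}} = \frac{1}{34 \left(-8\right) + 48^{2}} = \frac{1}{-272 + 2304} = \frac{1}{2032}$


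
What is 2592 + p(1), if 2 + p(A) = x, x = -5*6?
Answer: 2560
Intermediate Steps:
x = -30
p(A) = -32 (p(A) = -2 - 30 = -32)
2592 + p(1) = 2592 - 32 = 2560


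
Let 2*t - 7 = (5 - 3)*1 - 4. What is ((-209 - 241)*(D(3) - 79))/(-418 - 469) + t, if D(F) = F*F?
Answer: -58565/1774 ≈ -33.013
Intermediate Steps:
D(F) = F²
t = 5/2 (t = 7/2 + ((5 - 3)*1 - 4)/2 = 7/2 + (2*1 - 4)/2 = 7/2 + (2 - 4)/2 = 7/2 + (½)*(-2) = 7/2 - 1 = 5/2 ≈ 2.5000)
((-209 - 241)*(D(3) - 79))/(-418 - 469) + t = ((-209 - 241)*(3² - 79))/(-418 - 469) + 5/2 = -450*(9 - 79)/(-887) + 5/2 = -450*(-70)*(-1/887) + 5/2 = 31500*(-1/887) + 5/2 = -31500/887 + 5/2 = -58565/1774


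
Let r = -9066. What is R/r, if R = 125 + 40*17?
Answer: -805/9066 ≈ -0.088793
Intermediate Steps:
R = 805 (R = 125 + 680 = 805)
R/r = 805/(-9066) = 805*(-1/9066) = -805/9066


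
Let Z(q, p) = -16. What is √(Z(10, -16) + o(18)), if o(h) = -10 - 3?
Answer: I*√29 ≈ 5.3852*I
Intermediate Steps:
o(h) = -13
√(Z(10, -16) + o(18)) = √(-16 - 13) = √(-29) = I*√29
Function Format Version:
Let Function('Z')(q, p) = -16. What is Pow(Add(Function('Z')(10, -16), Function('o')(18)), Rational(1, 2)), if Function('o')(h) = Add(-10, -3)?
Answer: Mul(I, Pow(29, Rational(1, 2))) ≈ Mul(5.3852, I)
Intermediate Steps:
Function('o')(h) = -13
Pow(Add(Function('Z')(10, -16), Function('o')(18)), Rational(1, 2)) = Pow(Add(-16, -13), Rational(1, 2)) = Pow(-29, Rational(1, 2)) = Mul(I, Pow(29, Rational(1, 2)))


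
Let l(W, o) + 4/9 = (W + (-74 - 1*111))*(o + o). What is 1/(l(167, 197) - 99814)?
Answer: -9/962158 ≈ -9.3540e-6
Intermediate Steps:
l(W, o) = -4/9 + 2*o*(-185 + W) (l(W, o) = -4/9 + (W + (-74 - 1*111))*(o + o) = -4/9 + (W + (-74 - 111))*(2*o) = -4/9 + (W - 185)*(2*o) = -4/9 + (-185 + W)*(2*o) = -4/9 + 2*o*(-185 + W))
1/(l(167, 197) - 99814) = 1/((-4/9 - 370*197 + 2*167*197) - 99814) = 1/((-4/9 - 72890 + 65798) - 99814) = 1/(-63832/9 - 99814) = 1/(-962158/9) = -9/962158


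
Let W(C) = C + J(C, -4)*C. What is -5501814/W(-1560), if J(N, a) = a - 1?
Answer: -916969/1040 ≈ -881.70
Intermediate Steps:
J(N, a) = -1 + a
W(C) = -4*C (W(C) = C + (-1 - 4)*C = C - 5*C = -4*C)
-5501814/W(-1560) = -5501814/((-4*(-1560))) = -5501814/6240 = -5501814*1/6240 = -916969/1040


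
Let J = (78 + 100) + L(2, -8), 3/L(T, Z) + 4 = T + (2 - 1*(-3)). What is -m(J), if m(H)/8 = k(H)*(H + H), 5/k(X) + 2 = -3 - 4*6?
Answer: 14320/29 ≈ 493.79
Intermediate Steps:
L(T, Z) = 3/(1 + T) (L(T, Z) = 3/(-4 + (T + (2 - 1*(-3)))) = 3/(-4 + (T + (2 + 3))) = 3/(-4 + (T + 5)) = 3/(-4 + (5 + T)) = 3/(1 + T))
k(X) = -5/29 (k(X) = 5/(-2 + (-3 - 4*6)) = 5/(-2 + (-3 - 24)) = 5/(-2 - 27) = 5/(-29) = 5*(-1/29) = -5/29)
J = 179 (J = (78 + 100) + 3/(1 + 2) = 178 + 3/3 = 178 + 3*(⅓) = 178 + 1 = 179)
m(H) = -80*H/29 (m(H) = 8*(-5*(H + H)/29) = 8*(-10*H/29) = -80*H/29)
-m(J) = -(-80)*179/29 = -1*(-14320/29) = 14320/29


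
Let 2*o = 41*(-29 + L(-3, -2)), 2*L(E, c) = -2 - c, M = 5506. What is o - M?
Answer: -12201/2 ≈ -6100.5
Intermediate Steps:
L(E, c) = -1 - c/2 (L(E, c) = (-2 - c)/2 = -1 - c/2)
o = -1189/2 (o = (41*(-29 + (-1 - ½*(-2))))/2 = (41*(-29 + (-1 + 1)))/2 = (41*(-29 + 0))/2 = (41*(-29))/2 = (½)*(-1189) = -1189/2 ≈ -594.50)
o - M = -1189/2 - 1*5506 = -1189/2 - 5506 = -12201/2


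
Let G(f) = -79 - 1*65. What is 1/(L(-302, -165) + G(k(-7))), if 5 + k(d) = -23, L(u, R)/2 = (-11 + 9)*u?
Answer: 1/1064 ≈ 0.00093985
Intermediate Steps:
L(u, R) = -4*u (L(u, R) = 2*((-11 + 9)*u) = 2*(-2*u) = -4*u)
k(d) = -28 (k(d) = -5 - 23 = -28)
G(f) = -144 (G(f) = -79 - 65 = -144)
1/(L(-302, -165) + G(k(-7))) = 1/(-4*(-302) - 144) = 1/(1208 - 144) = 1/1064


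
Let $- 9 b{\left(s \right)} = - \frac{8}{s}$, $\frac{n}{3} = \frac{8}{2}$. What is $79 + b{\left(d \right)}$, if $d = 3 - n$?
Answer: $\frac{6391}{81} \approx 78.901$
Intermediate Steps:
$n = 12$ ($n = 3 \cdot \frac{8}{2} = 3 \cdot 8 \cdot \frac{1}{2} = 3 \cdot 4 = 12$)
$d = -9$ ($d = 3 - 12 = -9$)
$b{\left(s \right)} = \frac{8}{9 s}$ ($b{\left(s \right)} = - \frac{\left(-8\right) \frac{1}{s}}{9} = \frac{8}{9 s}$)
$79 + b{\left(d \right)} = 79 + \frac{8}{9 \left(-9\right)} = 79 + \frac{8}{9} \left(- \frac{1}{9}\right) = 79 - \frac{8}{81} = \frac{6391}{81}$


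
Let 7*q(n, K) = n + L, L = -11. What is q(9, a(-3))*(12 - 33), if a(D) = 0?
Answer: 6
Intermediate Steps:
q(n, K) = -11/7 + n/7 (q(n, K) = (n - 11)/7 = (-11 + n)/7 = -11/7 + n/7)
q(9, a(-3))*(12 - 33) = (-11/7 + (⅐)*9)*(12 - 33) = (-11/7 + 9/7)*(-21) = -2/7*(-21) = 6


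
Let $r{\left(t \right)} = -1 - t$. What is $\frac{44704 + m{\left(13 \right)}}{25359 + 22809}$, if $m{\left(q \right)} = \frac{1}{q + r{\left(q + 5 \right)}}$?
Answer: $\frac{268223}{289008} \approx 0.92808$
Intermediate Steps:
$m{\left(q \right)} = - \frac{1}{6}$ ($m{\left(q \right)} = \frac{1}{q - \left(6 + q\right)} = \frac{1}{-6} = - \frac{1}{6}$)
$\frac{44704 + m{\left(13 \right)}}{25359 + 22809} = \frac{44704 - \frac{1}{6}}{25359 + 22809} = \frac{268223}{6 \cdot 48168} = \frac{268223}{6} \cdot \frac{1}{48168} = \frac{268223}{289008}$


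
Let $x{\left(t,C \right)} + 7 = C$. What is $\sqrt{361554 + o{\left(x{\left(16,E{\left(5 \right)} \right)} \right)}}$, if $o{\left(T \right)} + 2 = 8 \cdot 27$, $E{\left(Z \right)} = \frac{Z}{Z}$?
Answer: $2 \sqrt{90442} \approx 601.47$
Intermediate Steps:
$E{\left(Z \right)} = 1$
$x{\left(t,C \right)} = -7 + C$
$o{\left(T \right)} = 214$ ($o{\left(T \right)} = -2 + 8 \cdot 27 = -2 + 216 = 214$)
$\sqrt{361554 + o{\left(x{\left(16,E{\left(5 \right)} \right)} \right)}} = \sqrt{361554 + 214} = \sqrt{361768} = 2 \sqrt{90442}$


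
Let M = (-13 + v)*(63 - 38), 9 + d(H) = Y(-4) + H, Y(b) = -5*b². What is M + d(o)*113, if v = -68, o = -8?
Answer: -12986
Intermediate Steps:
d(H) = -89 + H (d(H) = -9 + (-5*(-4)² + H) = -9 + (-5*16 + H) = -9 + (-80 + H) = -89 + H)
M = -2025 (M = (-13 - 68)*(63 - 38) = -81*25 = -2025)
M + d(o)*113 = -2025 + (-89 - 8)*113 = -2025 - 97*113 = -2025 - 10961 = -12986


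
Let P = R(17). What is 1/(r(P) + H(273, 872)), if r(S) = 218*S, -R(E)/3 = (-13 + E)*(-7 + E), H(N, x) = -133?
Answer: -1/26293 ≈ -3.8033e-5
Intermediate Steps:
R(E) = -3*(-13 + E)*(-7 + E)
P = -120 (P = -273 - 3*17**2 + 60*17 = -273 - 3*289 + 1020 = -273 - 867 + 1020 = -120)
1/(r(P) + H(273, 872)) = 1/(218*(-120) - 133) = 1/(-26160 - 133) = 1/(-26293) = -1/26293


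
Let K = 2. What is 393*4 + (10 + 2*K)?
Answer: 1586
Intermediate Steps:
393*4 + (10 + 2*K) = 393*4 + (10 + 2*2) = 1572 + (10 + 4) = 1572 + 14 = 1586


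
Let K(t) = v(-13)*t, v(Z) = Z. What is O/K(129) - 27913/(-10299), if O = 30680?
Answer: -6901621/442857 ≈ -15.584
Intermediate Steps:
K(t) = -13*t
O/K(129) - 27913/(-10299) = 30680/((-13*129)) - 27913/(-10299) = 30680/(-1677) - 27913*(-1/10299) = 30680*(-1/1677) + 27913/10299 = -2360/129 + 27913/10299 = -6901621/442857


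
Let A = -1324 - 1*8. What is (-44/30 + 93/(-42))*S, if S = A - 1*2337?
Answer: 945379/70 ≈ 13505.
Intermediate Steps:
A = -1332 (A = -1324 - 8 = -1332)
S = -3669 (S = -1332 - 1*2337 = -1332 - 2337 = -3669)
(-44/30 + 93/(-42))*S = (-44/30 + 93/(-42))*(-3669) = (-44*1/30 + 93*(-1/42))*(-3669) = (-22/15 - 31/14)*(-3669) = -773/210*(-3669) = 945379/70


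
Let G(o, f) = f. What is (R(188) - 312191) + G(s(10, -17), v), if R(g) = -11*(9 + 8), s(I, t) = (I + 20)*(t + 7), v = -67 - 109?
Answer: -312554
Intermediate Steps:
v = -176
s(I, t) = (7 + t)*(20 + I) (s(I, t) = (20 + I)*(7 + t) = (7 + t)*(20 + I))
R(g) = -187 (R(g) = -11*17 = -187)
(R(188) - 312191) + G(s(10, -17), v) = (-187 - 312191) - 176 = -312378 - 176 = -312554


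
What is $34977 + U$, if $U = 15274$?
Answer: $50251$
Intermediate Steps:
$34977 + U = 34977 + 15274 = 50251$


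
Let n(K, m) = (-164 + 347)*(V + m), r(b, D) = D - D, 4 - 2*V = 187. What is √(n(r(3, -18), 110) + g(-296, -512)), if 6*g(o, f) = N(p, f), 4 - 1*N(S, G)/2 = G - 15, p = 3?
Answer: 5*√570/2 ≈ 59.687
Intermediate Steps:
V = -183/2 (V = 2 - ½*187 = 2 - 187/2 = -183/2 ≈ -91.500)
N(S, G) = 38 - 2*G (N(S, G) = 8 - 2*(G - 15) = 8 - 2*(-15 + G) = 8 + (30 - 2*G) = 38 - 2*G)
r(b, D) = 0
n(K, m) = -33489/2 + 183*m (n(K, m) = (-164 + 347)*(-183/2 + m) = 183*(-183/2 + m) = -33489/2 + 183*m)
g(o, f) = 19/3 - f/3 (g(o, f) = (38 - 2*f)/6 = 19/3 - f/3)
√(n(r(3, -18), 110) + g(-296, -512)) = √((-33489/2 + 183*110) + (19/3 - ⅓*(-512))) = √((-33489/2 + 20130) + (19/3 + 512/3)) = √(6771/2 + 177) = √(7125/2) = 5*√570/2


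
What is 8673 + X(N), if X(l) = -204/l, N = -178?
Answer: 771999/89 ≈ 8674.1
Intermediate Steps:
8673 + X(N) = 8673 - 204/(-178) = 8673 - 204*(-1/178) = 8673 + 102/89 = 771999/89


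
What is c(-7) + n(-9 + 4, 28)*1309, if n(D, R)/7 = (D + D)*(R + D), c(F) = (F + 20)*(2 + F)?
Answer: -2107555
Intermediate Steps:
c(F) = (2 + F)*(20 + F) (c(F) = (20 + F)*(2 + F) = (2 + F)*(20 + F))
n(D, R) = 14*D*(D + R) (n(D, R) = 7*((D + D)*(R + D)) = 7*((2*D)*(D + R)) = 7*(2*D*(D + R)) = 14*D*(D + R))
c(-7) + n(-9 + 4, 28)*1309 = (40 + (-7)**2 + 22*(-7)) + (14*(-9 + 4)*((-9 + 4) + 28))*1309 = (40 + 49 - 154) + (14*(-5)*(-5 + 28))*1309 = -65 + (14*(-5)*23)*1309 = -65 - 1610*1309 = -65 - 2107490 = -2107555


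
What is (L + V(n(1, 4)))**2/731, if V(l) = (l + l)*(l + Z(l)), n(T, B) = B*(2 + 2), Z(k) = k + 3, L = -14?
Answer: 1223236/731 ≈ 1673.4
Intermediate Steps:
Z(k) = 3 + k
n(T, B) = 4*B (n(T, B) = B*4 = 4*B)
V(l) = 2*l*(3 + 2*l) (V(l) = (l + l)*(l + (3 + l)) = (2*l)*(3 + 2*l) = 2*l*(3 + 2*l))
(L + V(n(1, 4)))**2/731 = (-14 + 2*(4*4)*(3 + 2*(4*4)))**2/731 = (-14 + 2*16*(3 + 2*16))**2*(1/731) = (-14 + 2*16*(3 + 32))**2*(1/731) = (-14 + 2*16*35)**2*(1/731) = (-14 + 1120)**2*(1/731) = 1106**2*(1/731) = 1223236*(1/731) = 1223236/731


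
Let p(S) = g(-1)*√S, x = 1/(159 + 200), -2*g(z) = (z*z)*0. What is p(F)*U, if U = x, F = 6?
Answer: 0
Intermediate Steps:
g(z) = 0 (g(z) = -z*z*0/2 = -z²*0/2 = -½*0 = 0)
x = 1/359 ≈ 0.0027855
p(S) = 0 (p(S) = 0*√S = 0)
U = 1/359 ≈ 0.0027855
p(F)*U = 0*(1/359) = 0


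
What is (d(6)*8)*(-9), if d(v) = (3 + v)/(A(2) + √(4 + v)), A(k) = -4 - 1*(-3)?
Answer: -72 - 72*√10 ≈ -299.68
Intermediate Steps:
A(k) = -1 (A(k) = -4 + 3 = -1)
d(v) = (3 + v)/(-1 + √(4 + v))
(d(6)*8)*(-9) = (((3 + 6)/(-1 + √(4 + 6)))*8)*(-9) = ((9/(-1 + √10))*8)*(-9) = (72/(-1 + √10))*(-9) = -648/(-1 + √10)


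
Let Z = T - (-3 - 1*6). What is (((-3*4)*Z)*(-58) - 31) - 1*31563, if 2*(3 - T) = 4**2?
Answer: -28810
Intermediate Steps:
T = -5 (T = 3 - 1/2*4**2 = 3 - 1/2*16 = 3 - 8 = -5)
Z = 4 (Z = -5 - (-3 - 1*6) = -5 - (-3 - 6) = -5 - 1*(-9) = -5 + 9 = 4)
(((-3*4)*Z)*(-58) - 31) - 1*31563 = ((-3*4*4)*(-58) - 31) - 1*31563 = (-12*4*(-58) - 31) - 31563 = (-48*(-58) - 31) - 31563 = (2784 - 31) - 31563 = 2753 - 31563 = -28810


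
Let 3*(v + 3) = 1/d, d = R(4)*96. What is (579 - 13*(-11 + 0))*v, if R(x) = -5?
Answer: -1559881/720 ≈ -2166.5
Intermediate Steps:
d = -480 (d = -5*96 = -480)
v = -4321/1440 (v = -3 + (⅓)/(-480) = -3 + (⅓)*(-1/480) = -3 - 1/1440 = -4321/1440 ≈ -3.0007)
(579 - 13*(-11 + 0))*v = (579 - 13*(-11 + 0))*(-4321/1440) = (579 - 13*(-11))*(-4321/1440) = (579 + 143)*(-4321/1440) = 722*(-4321/1440) = -1559881/720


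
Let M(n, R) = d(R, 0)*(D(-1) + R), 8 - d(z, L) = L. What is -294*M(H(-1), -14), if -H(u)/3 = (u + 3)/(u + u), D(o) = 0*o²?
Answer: 32928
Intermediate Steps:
D(o) = 0
d(z, L) = 8 - L
H(u) = -3*(3 + u)/(2*u) (H(u) = -3*(u + 3)/(u + u) = -3*(3 + u)/(2*u))
M(n, R) = 8*R (M(n, R) = (8 - 1*0)*(0 + R) = (8 + 0)*R = 8*R)
-294*M(H(-1), -14) = -2352*(-14) = -294*(-112) = 32928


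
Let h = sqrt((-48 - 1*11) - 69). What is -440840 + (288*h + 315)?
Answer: -440525 + 2304*I*sqrt(2) ≈ -4.4053e+5 + 3258.3*I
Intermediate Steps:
h = 8*I*sqrt(2) (h = sqrt((-48 - 11) - 69) = sqrt(-59 - 69) = sqrt(-128) = 8*I*sqrt(2) ≈ 11.314*I)
-440840 + (288*h + 315) = -440840 + (288*(8*I*sqrt(2)) + 315) = -440840 + (2304*I*sqrt(2) + 315) = -440840 + (315 + 2304*I*sqrt(2)) = -440525 + 2304*I*sqrt(2)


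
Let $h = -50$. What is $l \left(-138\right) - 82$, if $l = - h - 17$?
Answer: $-4636$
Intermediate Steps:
$l = 33$ ($l = \left(-1\right) \left(-50\right) - 17 = 50 - 17 = 33$)
$l \left(-138\right) - 82 = 33 \left(-138\right) - 82 = -4554 - 82 = -4636$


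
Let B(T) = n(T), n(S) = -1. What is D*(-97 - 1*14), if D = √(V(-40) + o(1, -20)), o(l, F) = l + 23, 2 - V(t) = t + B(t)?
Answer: -111*√67 ≈ -908.57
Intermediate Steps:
B(T) = -1
V(t) = 3 - t (V(t) = 2 - (t - 1) = 2 - (-1 + t) = 2 + (1 - t) = 3 - t)
o(l, F) = 23 + l
D = √67 (D = √((3 - 1*(-40)) + (23 + 1)) = √((3 + 40) + 24) = √(43 + 24) = √67 ≈ 8.1853)
D*(-97 - 1*14) = √67*(-97 - 1*14) = √67*(-97 - 14) = √67*(-111) = -111*√67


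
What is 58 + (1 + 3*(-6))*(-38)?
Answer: 704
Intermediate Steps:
58 + (1 + 3*(-6))*(-38) = 58 + (1 - 18)*(-38) = 58 - 17*(-38) = 58 + 646 = 704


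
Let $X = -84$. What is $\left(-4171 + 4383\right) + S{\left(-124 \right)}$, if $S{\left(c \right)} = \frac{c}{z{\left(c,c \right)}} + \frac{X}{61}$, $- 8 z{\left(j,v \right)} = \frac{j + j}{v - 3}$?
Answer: $\frac{43836}{61} \approx 718.62$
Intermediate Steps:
$z{\left(j,v \right)} = - \frac{j}{4 \left(-3 + v\right)}$ ($z{\left(j,v \right)} = - \frac{\left(j + j\right) \frac{1}{v - 3}}{8} = - \frac{2 j \frac{1}{-3 + v}}{8} = - \frac{j}{4 \left(-3 + v\right)}$)
$S{\left(c \right)} = \frac{648}{61} - 4 c$ ($S{\left(c \right)} = \frac{c}{\left(-1\right) c \frac{1}{-12 + 4 c}} - \frac{84}{61} = c \left(- \frac{-12 + 4 c}{c}\right) - \frac{84}{61} = \left(12 - 4 c\right) - \frac{84}{61} = \frac{648}{61} - 4 c$)
$\left(-4171 + 4383\right) + S{\left(-124 \right)} = \left(-4171 + 4383\right) + \left(\frac{648}{61} - -496\right) = 212 + \left(\frac{648}{61} + 496\right) = 212 + \frac{30904}{61} = \frac{43836}{61}$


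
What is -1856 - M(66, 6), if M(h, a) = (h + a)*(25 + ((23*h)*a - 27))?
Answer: -657488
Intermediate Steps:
M(h, a) = (-2 + 23*a*h)*(a + h) (M(h, a) = (a + h)*(25 + (23*a*h - 27)) = (a + h)*(25 + (-27 + 23*a*h)) = (a + h)*(-2 + 23*a*h) = (-2 + 23*a*h)*(a + h))
-1856 - M(66, 6) = -1856 - (-2*6 - 2*66 + 23*6*66**2 + 23*66*6**2) = -1856 - (-12 - 132 + 23*6*4356 + 23*66*36) = -1856 - (-12 - 132 + 601128 + 54648) = -1856 - 1*655632 = -1856 - 655632 = -657488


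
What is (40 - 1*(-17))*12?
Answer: 684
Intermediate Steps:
(40 - 1*(-17))*12 = (40 + 17)*12 = 57*12 = 684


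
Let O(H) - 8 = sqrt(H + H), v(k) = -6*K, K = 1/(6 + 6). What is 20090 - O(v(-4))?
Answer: 20082 - I ≈ 20082.0 - 1.0*I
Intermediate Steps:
K = 1/12 ≈ 0.083333
v(k) = -1/2 (v(k) = -6*1/12 = -1/2)
O(H) = 8 + sqrt(2)*sqrt(H) (O(H) = 8 + sqrt(H + H) = 8 + sqrt(2*H) = 8 + sqrt(2)*sqrt(H))
20090 - O(v(-4)) = 20090 - (8 + sqrt(2)*sqrt(-1/2)) = 20090 - (8 + sqrt(2)*(I*sqrt(2)/2)) = 20090 - (8 + I) = 20090 + (-8 - I) = 20082 - I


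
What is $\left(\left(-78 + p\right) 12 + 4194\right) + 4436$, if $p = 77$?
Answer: $8618$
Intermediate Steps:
$\left(\left(-78 + p\right) 12 + 4194\right) + 4436 = \left(\left(-78 + 77\right) 12 + 4194\right) + 4436 = \left(\left(-1\right) 12 + 4194\right) + 4436 = \left(-12 + 4194\right) + 4436 = 4182 + 4436 = 8618$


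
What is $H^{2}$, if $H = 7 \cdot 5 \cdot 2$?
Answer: $4900$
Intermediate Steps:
$H = 70$ ($H = 35 \cdot 2 = 70$)
$H^{2} = 70^{2} = 4900$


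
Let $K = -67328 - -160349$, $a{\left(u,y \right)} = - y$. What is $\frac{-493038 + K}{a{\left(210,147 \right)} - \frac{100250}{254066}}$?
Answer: $\frac{50815359561}{18723976} \approx 2713.9$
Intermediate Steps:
$K = 93021$ ($K = -67328 + 160349 = 93021$)
$\frac{-493038 + K}{a{\left(210,147 \right)} - \frac{100250}{254066}} = \frac{-493038 + 93021}{\left(-1\right) 147 - \frac{100250}{254066}} = - \frac{400017}{-147 - \frac{50125}{127033}} = - \frac{400017}{- \frac{18723976}{127033}} = \left(-400017\right) \left(- \frac{127033}{18723976}\right) = \frac{50815359561}{18723976}$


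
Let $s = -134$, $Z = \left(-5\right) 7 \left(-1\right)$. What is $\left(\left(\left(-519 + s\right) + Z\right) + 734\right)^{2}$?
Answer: $13456$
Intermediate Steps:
$Z = 35$ ($Z = \left(-35\right) \left(-1\right) = 35$)
$\left(\left(\left(-519 + s\right) + Z\right) + 734\right)^{2} = \left(\left(\left(-519 - 134\right) + 35\right) + 734\right)^{2} = \left(\left(-653 + 35\right) + 734\right)^{2} = \left(-618 + 734\right)^{2} = 116^{2} = 13456$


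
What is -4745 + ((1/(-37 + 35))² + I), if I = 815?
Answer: -15719/4 ≈ -3929.8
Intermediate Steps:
-4745 + ((1/(-37 + 35))² + I) = -4745 + ((1/(-37 + 35))² + 815) = -4745 + ((1/(-2))² + 815) = -4745 + ((-½)² + 815) = -4745 + (¼ + 815) = -4745 + 3261/4 = -15719/4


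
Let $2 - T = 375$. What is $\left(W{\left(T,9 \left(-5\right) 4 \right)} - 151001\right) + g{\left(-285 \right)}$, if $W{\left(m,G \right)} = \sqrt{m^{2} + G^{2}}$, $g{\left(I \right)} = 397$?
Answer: $-150604 + \sqrt{171529} \approx -1.5019 \cdot 10^{5}$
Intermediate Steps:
$T = -373$ ($T = 2 - 375 = -373$)
$W{\left(m,G \right)} = \sqrt{G^{2} + m^{2}}$
$\left(W{\left(T,9 \left(-5\right) 4 \right)} - 151001\right) + g{\left(-285 \right)} = \left(\sqrt{\left(9 \left(-5\right) 4\right)^{2} + \left(-373\right)^{2}} - 151001\right) + 397 = \left(\sqrt{\left(\left(-45\right) 4\right)^{2} + 139129} - 151001\right) + 397 = \left(\sqrt{\left(-180\right)^{2} + 139129} - 151001\right) + 397 = \left(\sqrt{32400 + 139129} - 151001\right) + 397 = \left(\sqrt{171529} - 151001\right) + 397 = \left(-151001 + \sqrt{171529}\right) + 397 = -150604 + \sqrt{171529}$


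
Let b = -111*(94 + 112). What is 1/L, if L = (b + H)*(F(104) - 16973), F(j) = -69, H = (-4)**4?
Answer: 1/385319620 ≈ 2.5952e-9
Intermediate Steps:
H = 256
b = -22866 (b = -111*206 = -22866)
L = 385319620 (L = (-22866 + 256)*(-69 - 16973) = -22610*(-17042) = 385319620)
1/L = 1/385319620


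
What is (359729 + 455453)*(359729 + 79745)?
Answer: 358251294268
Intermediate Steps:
(359729 + 455453)*(359729 + 79745) = 815182*439474 = 358251294268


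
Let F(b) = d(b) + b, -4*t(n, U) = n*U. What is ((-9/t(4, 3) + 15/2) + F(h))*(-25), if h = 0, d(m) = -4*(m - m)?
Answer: -525/2 ≈ -262.50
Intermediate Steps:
d(m) = 0 (d(m) = -4*0 = 0)
t(n, U) = -U*n/4 (t(n, U) = -n*U/4 = -U*n/4)
F(b) = b (F(b) = 0 + b = b)
((-9/t(4, 3) + 15/2) + F(h))*(-25) = ((-9/((-1/4*3*4)) + 15/2) + 0)*(-25) = ((-9/(-3) + 15*(1/2)) + 0)*(-25) = ((-9*(-1/3) + 15/2) + 0)*(-25) = ((3 + 15/2) + 0)*(-25) = (21/2 + 0)*(-25) = (21/2)*(-25) = -525/2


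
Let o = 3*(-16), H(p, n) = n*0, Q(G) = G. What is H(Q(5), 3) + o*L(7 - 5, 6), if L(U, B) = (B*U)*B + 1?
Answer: -3504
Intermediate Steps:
H(p, n) = 0
L(U, B) = 1 + U*B² (L(U, B) = U*B² + 1 = 1 + U*B²)
o = -48
H(Q(5), 3) + o*L(7 - 5, 6) = 0 - 48*(1 + (7 - 5)*6²) = 0 - 48*(1 + 2*36) = 0 - 48*(1 + 72) = 0 - 48*73 = 0 - 3504 = -3504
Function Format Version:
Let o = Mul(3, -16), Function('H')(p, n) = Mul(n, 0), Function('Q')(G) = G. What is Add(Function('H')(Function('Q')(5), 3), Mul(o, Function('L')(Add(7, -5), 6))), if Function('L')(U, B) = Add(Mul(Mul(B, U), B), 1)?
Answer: -3504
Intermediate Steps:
Function('H')(p, n) = 0
Function('L')(U, B) = Add(1, Mul(U, Pow(B, 2))) (Function('L')(U, B) = Add(Mul(U, Pow(B, 2)), 1) = Add(1, Mul(U, Pow(B, 2))))
o = -48
Add(Function('H')(Function('Q')(5), 3), Mul(o, Function('L')(Add(7, -5), 6))) = Add(0, Mul(-48, Add(1, Mul(Add(7, -5), Pow(6, 2))))) = Add(0, Mul(-48, Add(1, Mul(2, 36)))) = Add(0, Mul(-48, Add(1, 72))) = Add(0, Mul(-48, 73)) = Add(0, -3504) = -3504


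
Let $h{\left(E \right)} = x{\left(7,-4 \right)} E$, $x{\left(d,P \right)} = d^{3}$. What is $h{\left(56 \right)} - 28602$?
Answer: $-9394$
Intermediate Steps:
$h{\left(E \right)} = 343 E$ ($h{\left(E \right)} = 7^{3} E = 343 E$)
$h{\left(56 \right)} - 28602 = 343 \cdot 56 - 28602 = 19208 - 28602 = -9394$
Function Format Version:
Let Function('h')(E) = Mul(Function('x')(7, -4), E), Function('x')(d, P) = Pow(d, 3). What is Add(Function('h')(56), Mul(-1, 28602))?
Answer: -9394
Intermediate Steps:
Function('h')(E) = Mul(343, E) (Function('h')(E) = Mul(Pow(7, 3), E) = Mul(343, E))
Add(Function('h')(56), Mul(-1, 28602)) = Add(Mul(343, 56), Mul(-1, 28602)) = Add(19208, -28602) = -9394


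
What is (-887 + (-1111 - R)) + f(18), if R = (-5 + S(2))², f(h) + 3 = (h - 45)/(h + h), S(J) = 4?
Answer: -8011/4 ≈ -2002.8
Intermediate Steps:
f(h) = -3 + (-45 + h)/(2*h) (f(h) = -3 + (h - 45)/(h + h) = -3 + (-45 + h)/((2*h)) = -3 + (-45 + h)*(1/(2*h)) = -3 + (-45 + h)/(2*h))
R = 1 (R = (-5 + 4)² = (-1)² = 1)
(-887 + (-1111 - R)) + f(18) = (-887 + (-1111 - 1*1)) + (5/2)*(-9 - 1*18)/18 = (-887 + (-1111 - 1)) + (5/2)*(1/18)*(-9 - 18) = (-887 - 1112) + (5/2)*(1/18)*(-27) = -1999 - 15/4 = -8011/4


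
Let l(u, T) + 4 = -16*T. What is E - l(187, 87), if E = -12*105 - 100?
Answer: 36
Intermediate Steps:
l(u, T) = -4 - 16*T
E = -1360 (E = -1260 - 100 = -1360)
E - l(187, 87) = -1360 - (-4 - 16*87) = -1360 - (-4 - 1392) = -1360 - 1*(-1396) = -1360 + 1396 = 36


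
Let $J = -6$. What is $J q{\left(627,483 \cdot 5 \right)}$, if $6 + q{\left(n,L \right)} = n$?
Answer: $-3726$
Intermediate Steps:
$q{\left(n,L \right)} = -6 + n$
$J q{\left(627,483 \cdot 5 \right)} = - 6 \left(-6 + 627\right) = \left(-6\right) 621 = -3726$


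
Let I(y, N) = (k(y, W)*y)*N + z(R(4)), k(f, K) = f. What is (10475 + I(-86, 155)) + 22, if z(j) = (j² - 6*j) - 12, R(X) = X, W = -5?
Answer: 1156857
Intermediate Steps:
z(j) = -12 + j² - 6*j
I(y, N) = -20 + N*y² (I(y, N) = (y*y)*N + (-12 + 4² - 6*4) = y²*N + (-12 + 16 - 24) = N*y² - 20 = -20 + N*y²)
(10475 + I(-86, 155)) + 22 = (10475 + (-20 + 155*(-86)²)) + 22 = (10475 + (-20 + 155*7396)) + 22 = (10475 + (-20 + 1146380)) + 22 = (10475 + 1146360) + 22 = 1156835 + 22 = 1156857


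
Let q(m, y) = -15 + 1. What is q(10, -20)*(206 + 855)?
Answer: -14854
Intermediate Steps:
q(m, y) = -14
q(10, -20)*(206 + 855) = -14*(206 + 855) = -14*1061 = -14854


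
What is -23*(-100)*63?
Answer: 144900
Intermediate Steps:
-23*(-100)*63 = 2300*63 = 144900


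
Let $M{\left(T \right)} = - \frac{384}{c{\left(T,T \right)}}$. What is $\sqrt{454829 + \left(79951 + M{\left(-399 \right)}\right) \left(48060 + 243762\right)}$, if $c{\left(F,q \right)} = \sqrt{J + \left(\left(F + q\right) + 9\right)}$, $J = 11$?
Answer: $\frac{\sqrt{3530608793092871 + 21795601536 i \sqrt{778}}}{389} \approx 1.5275 \cdot 10^{5} + 13.151 i$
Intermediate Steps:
$c{\left(F,q \right)} = \sqrt{20 + F + q}$ ($c{\left(F,q \right)} = \sqrt{11 + \left(\left(F + q\right) + 9\right)} = \sqrt{11 + \left(9 + F + q\right)} = \sqrt{20 + F + q}$)
$M{\left(T \right)} = - \frac{384}{\sqrt{20 + 2 T}}$ ($M{\left(T \right)} = - \frac{384}{\sqrt{20 + T + T}} = - \frac{384}{\sqrt{20 + 2 T}}$)
$\sqrt{454829 + \left(79951 + M{\left(-399 \right)}\right) \left(48060 + 243762\right)} = \sqrt{454829 + \left(79951 - \frac{192 \sqrt{2}}{\sqrt{10 - 399}}\right) \left(48060 + 243762\right)} = \sqrt{454829 + \left(79951 - \frac{192 \sqrt{2}}{i \sqrt{389}}\right) 291822} = \sqrt{454829 + \left(79951 - 192 \sqrt{2} \left(- \frac{i \sqrt{389}}{389}\right)\right) 291822} = \sqrt{454829 + \left(79951 + \frac{192 i \sqrt{778}}{389}\right) 291822} = \sqrt{454829 + \left(23331460722 + \frac{56029824 i \sqrt{778}}{389}\right)} = \sqrt{23331915551 + \frac{56029824 i \sqrt{778}}{389}}$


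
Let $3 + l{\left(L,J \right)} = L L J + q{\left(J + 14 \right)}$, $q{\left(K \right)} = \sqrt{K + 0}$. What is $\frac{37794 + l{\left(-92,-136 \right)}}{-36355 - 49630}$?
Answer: $\frac{1113313}{85985} - \frac{i \sqrt{122}}{85985} \approx 12.948 - 0.00012846 i$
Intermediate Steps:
$q{\left(K \right)} = \sqrt{K}$
$l{\left(L,J \right)} = -3 + \sqrt{14 + J} + J L^{2}$ ($l{\left(L,J \right)} = -3 + \left(L L J + \sqrt{J + 14}\right) = -3 + \left(L^{2} J + \sqrt{14 + J}\right) = -3 + \left(J L^{2} + \sqrt{14 + J}\right) = -3 + \left(\sqrt{14 + J} + J L^{2}\right) = -3 + \sqrt{14 + J} + J L^{2}$)
$\frac{37794 + l{\left(-92,-136 \right)}}{-36355 - 49630} = \frac{37794 - \left(3 + 1151104 - \sqrt{14 - 136}\right)}{-36355 - 49630} = \frac{37794 - \left(1151107 - i \sqrt{122}\right)}{-85985} = \left(37794 - \left(1151107 - i \sqrt{122}\right)\right) \left(- \frac{1}{85985}\right) = \left(-1113313 + i \sqrt{122}\right) \left(- \frac{1}{85985}\right) = \frac{1113313}{85985} - \frac{i \sqrt{122}}{85985}$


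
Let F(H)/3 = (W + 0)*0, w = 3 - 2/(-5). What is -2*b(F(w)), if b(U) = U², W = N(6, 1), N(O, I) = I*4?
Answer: 0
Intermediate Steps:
N(O, I) = 4*I
W = 4 (W = 4*1 = 4)
w = 17/5 (w = 3 - 2*(-⅕) = 3 + ⅖ = 17/5 ≈ 3.4000)
F(H) = 0 (F(H) = 3*((4 + 0)*0) = 3*(4*0) = 3*0 = 0)
-2*b(F(w)) = -2*0² = -2*0 = 0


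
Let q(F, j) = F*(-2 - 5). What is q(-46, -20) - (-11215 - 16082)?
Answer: 27619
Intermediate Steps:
q(F, j) = -7*F (q(F, j) = F*(-7) = -7*F)
q(-46, -20) - (-11215 - 16082) = -7*(-46) - (-11215 - 16082) = 322 - 1*(-27297) = 322 + 27297 = 27619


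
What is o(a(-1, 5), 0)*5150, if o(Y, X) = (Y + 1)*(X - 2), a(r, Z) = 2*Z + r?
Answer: -103000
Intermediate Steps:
a(r, Z) = r + 2*Z
o(Y, X) = (1 + Y)*(-2 + X)
o(a(-1, 5), 0)*5150 = (-2 + 0 - 2*(-1 + 2*5) + 0*(-1 + 2*5))*5150 = (-2 + 0 - 2*(-1 + 10) + 0*(-1 + 10))*5150 = (-2 + 0 - 2*9 + 0*9)*5150 = (-2 + 0 - 18 + 0)*5150 = -20*5150 = -103000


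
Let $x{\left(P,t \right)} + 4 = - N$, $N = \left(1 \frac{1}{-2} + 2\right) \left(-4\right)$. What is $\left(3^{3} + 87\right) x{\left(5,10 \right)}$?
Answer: $228$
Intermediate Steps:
$N = -6$ ($N = \left(1 \left(- \frac{1}{2}\right) + 2\right) \left(-4\right) = \left(- \frac{1}{2} + 2\right) \left(-4\right) = \frac{3}{2} \left(-4\right) = -6$)
$x{\left(P,t \right)} = 2$ ($x{\left(P,t \right)} = -4 - -6 = -4 + 6 = 2$)
$\left(3^{3} + 87\right) x{\left(5,10 \right)} = \left(3^{3} + 87\right) 2 = \left(27 + 87\right) 2 = 114 \cdot 2 = 228$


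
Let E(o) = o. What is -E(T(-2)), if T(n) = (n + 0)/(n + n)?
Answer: -1/2 ≈ -0.50000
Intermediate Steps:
T(n) = 1/2 (T(n) = n/((2*n)) = n*(1/(2*n)) = 1/2)
-E(T(-2)) = -1*1/2 = -1/2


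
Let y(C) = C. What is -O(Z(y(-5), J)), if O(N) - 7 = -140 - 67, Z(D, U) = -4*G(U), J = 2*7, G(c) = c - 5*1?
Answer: 200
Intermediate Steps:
G(c) = -5 + c (G(c) = c - 5 = -5 + c)
J = 14
Z(D, U) = 20 - 4*U (Z(D, U) = -4*(-5 + U) = 20 - 4*U)
O(N) = -200 (O(N) = 7 + (-140 - 67) = 7 - 207 = -200)
-O(Z(y(-5), J)) = -1*(-200) = 200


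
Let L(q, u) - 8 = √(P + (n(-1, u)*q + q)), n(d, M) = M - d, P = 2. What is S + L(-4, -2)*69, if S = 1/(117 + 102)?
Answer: 120889/219 + 69*√2 ≈ 649.58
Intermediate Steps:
L(q, u) = 8 + √(2 + q + q*(1 + u)) (L(q, u) = 8 + √(2 + ((u - 1*(-1))*q + q)) = 8 + √(2 + ((u + 1)*q + q)) = 8 + √(2 + ((1 + u)*q + q)) = 8 + √(2 + (q*(1 + u) + q)) = 8 + √(2 + (q + q*(1 + u))) = 8 + √(2 + q + q*(1 + u)))
S = 1/219 ≈ 0.0045662
S + L(-4, -2)*69 = 1/219 + (8 + √(2 - 4 - 4*(1 - 2)))*69 = 1/219 + (8 + √(2 - 4 - 4*(-1)))*69 = 1/219 + (8 + √(2 - 4 + 4))*69 = 1/219 + (8 + √2)*69 = 1/219 + (552 + 69*√2) = 120889/219 + 69*√2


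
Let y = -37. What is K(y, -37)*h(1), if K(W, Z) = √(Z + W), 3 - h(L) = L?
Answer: 2*I*√74 ≈ 17.205*I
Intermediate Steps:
h(L) = 3 - L
K(W, Z) = √(W + Z)
K(y, -37)*h(1) = √(-37 - 37)*(3 - 1*1) = √(-74)*(3 - 1) = (I*√74)*2 = 2*I*√74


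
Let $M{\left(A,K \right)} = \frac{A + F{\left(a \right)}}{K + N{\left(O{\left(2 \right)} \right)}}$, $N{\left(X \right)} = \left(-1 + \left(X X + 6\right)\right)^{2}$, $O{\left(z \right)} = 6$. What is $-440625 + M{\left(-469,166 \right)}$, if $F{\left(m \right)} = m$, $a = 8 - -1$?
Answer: $- \frac{813834835}{1847} \approx -4.4063 \cdot 10^{5}$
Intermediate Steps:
$a = 9$ ($a = 8 + 1 = 9$)
$N{\left(X \right)} = \left(5 + X^{2}\right)^{2}$ ($N{\left(X \right)} = \left(-1 + \left(X^{2} + 6\right)\right)^{2} = \left(-1 + \left(6 + X^{2}\right)\right)^{2} = \left(5 + X^{2}\right)^{2}$)
$M{\left(A,K \right)} = \frac{9 + A}{1681 + K}$ ($M{\left(A,K \right)} = \frac{A + 9}{K + \left(5 + 6^{2}\right)^{2}} = \frac{9 + A}{K + \left(5 + 36\right)^{2}} = \frac{9 + A}{K + 41^{2}} = \frac{9 + A}{K + 1681} = \frac{9 + A}{1681 + K}$)
$-440625 + M{\left(-469,166 \right)} = -440625 + \frac{9 - 469}{1681 + 166} = -440625 + \frac{1}{1847} \left(-460\right) = -440625 - \frac{460}{1847} = - \frac{813834835}{1847}$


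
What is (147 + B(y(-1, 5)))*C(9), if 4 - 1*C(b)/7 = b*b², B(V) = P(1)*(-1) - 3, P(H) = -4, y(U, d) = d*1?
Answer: -751100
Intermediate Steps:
y(U, d) = d
B(V) = 1 (B(V) = -4*(-1) - 3 = 4 - 3 = 1)
C(b) = 28 - 7*b³ (C(b) = 28 - 7*b*b² = 28 - 7*b³)
(147 + B(y(-1, 5)))*C(9) = (147 + 1)*(28 - 7*9³) = 148*(28 - 7*729) = 148*(28 - 5103) = 148*(-5075) = -751100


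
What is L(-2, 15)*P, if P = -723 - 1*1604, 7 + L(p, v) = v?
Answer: -18616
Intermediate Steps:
L(p, v) = -7 + v
P = -2327 (P = -723 - 1604 = -2327)
L(-2, 15)*P = (-7 + 15)*(-2327) = 8*(-2327) = -18616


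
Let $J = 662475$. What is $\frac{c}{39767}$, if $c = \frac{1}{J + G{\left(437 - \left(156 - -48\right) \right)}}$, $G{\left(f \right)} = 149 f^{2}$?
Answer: $\frac{1}{348022332112} \approx 2.8734 \cdot 10^{-12}$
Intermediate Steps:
$c = \frac{1}{8751536}$ ($c = \frac{1}{662475 + 149 \left(437 - \left(156 - -48\right)\right)^{2}} = \frac{1}{662475 + 149 \left(437 - \left(156 + 48\right)\right)^{2}} = \frac{1}{662475 + 149 \left(437 - 204\right)^{2}} = \frac{1}{662475 + 149 \cdot 233^{2}} = \frac{1}{662475 + 149 \cdot 54289} = \frac{1}{662475 + 8089061} = \frac{1}{8751536} \approx 1.1427 \cdot 10^{-7}$)
$\frac{c}{39767} = \frac{1}{8751536 \cdot 39767} = \frac{1}{8751536} \cdot \frac{1}{39767} = \frac{1}{348022332112}$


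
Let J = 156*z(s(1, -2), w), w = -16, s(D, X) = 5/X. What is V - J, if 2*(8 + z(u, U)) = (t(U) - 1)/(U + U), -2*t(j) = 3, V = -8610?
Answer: -235779/32 ≈ -7368.1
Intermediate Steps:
t(j) = -3/2 (t(j) = -1/2*3 = -3/2)
z(u, U) = -8 - 5/(8*U) (z(u, U) = -8 + ((-3/2 - 1)/(U + U))/2 = -8 + (-5*1/(2*U)/2)/2 = -8 + (-5/(4*U))/2 = -8 - 5/(8*U))
J = -39741/32 (J = 156*(-8 - 5/8/(-16)) = 156*(-8 - 5/8*(-1/16)) = 156*(-8 + 5/128) = 156*(-1019/128) = -39741/32 ≈ -1241.9)
V - J = -8610 - 1*(-39741/32) = -8610 + 39741/32 = -235779/32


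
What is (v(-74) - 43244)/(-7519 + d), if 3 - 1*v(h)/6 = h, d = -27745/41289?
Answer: 883212999/155239868 ≈ 5.6893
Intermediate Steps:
d = -27745/41289 (d = -27745*1/41289 = -27745/41289 ≈ -0.67197)
v(h) = 18 - 6*h
(v(-74) - 43244)/(-7519 + d) = ((18 - 6*(-74)) - 43244)/(-7519 - 27745/41289) = ((18 + 444) - 43244)/(-310479736/41289) = (462 - 43244)*(-41289/310479736) = -42782*(-41289/310479736) = 883212999/155239868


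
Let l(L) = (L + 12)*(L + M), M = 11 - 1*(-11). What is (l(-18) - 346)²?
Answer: 136900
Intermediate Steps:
M = 22 (M = 11 + 11 = 22)
l(L) = (12 + L)*(22 + L) (l(L) = (L + 12)*(L + 22) = (12 + L)*(22 + L))
(l(-18) - 346)² = ((264 + (-18)² + 34*(-18)) - 346)² = ((264 + 324 - 612) - 346)² = (-24 - 346)² = (-370)² = 136900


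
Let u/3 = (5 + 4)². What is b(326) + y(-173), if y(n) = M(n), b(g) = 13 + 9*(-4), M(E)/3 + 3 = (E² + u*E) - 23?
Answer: -36431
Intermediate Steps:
u = 243 (u = 3*(5 + 4)² = 3*9² = 3*81 = 243)
M(E) = -78 + 3*E² + 729*E (M(E) = -9 + 3*((E² + 243*E) - 23) = -9 + 3*(-23 + E² + 243*E) = -9 + (-69 + 3*E² + 729*E) = -78 + 3*E² + 729*E)
b(g) = -23 (b(g) = 13 - 36 = -23)
y(n) = -78 + 3*n² + 729*n
b(326) + y(-173) = -23 + (-78 + 3*(-173)² + 729*(-173)) = -23 + (-78 + 3*29929 - 126117) = -23 + (-78 + 89787 - 126117) = -23 - 36408 = -36431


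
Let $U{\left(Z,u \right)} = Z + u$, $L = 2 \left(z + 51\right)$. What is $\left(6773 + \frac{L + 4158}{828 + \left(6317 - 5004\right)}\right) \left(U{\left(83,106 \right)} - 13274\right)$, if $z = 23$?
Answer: $- \frac{189801837415}{2141} \approx -8.8651 \cdot 10^{7}$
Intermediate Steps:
$L = 148$ ($L = 2 \left(23 + 51\right) = 2 \cdot 74 = 148$)
$\left(6773 + \frac{L + 4158}{828 + \left(6317 - 5004\right)}\right) \left(U{\left(83,106 \right)} - 13274\right) = \left(6773 + \frac{148 + 4158}{828 + \left(6317 - 5004\right)}\right) \left(\left(83 + 106\right) - 13274\right) = \left(6773 + \frac{4306}{828 + \left(6317 - 5004\right)}\right) \left(189 - 13274\right) = \left(6773 + \frac{4306}{828 + 1313}\right) \left(-13085\right) = \left(6773 + \frac{4306}{2141}\right) \left(-13085\right) = \frac{14505299}{2141} \left(-13085\right) = - \frac{189801837415}{2141}$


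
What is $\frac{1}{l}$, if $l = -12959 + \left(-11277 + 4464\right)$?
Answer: $- \frac{1}{19772} \approx -5.0577 \cdot 10^{-5}$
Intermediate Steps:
$l = -19772$ ($l = -12959 - 6813 = -19772$)
$\frac{1}{l} = \frac{1}{-19772} = - \frac{1}{19772}$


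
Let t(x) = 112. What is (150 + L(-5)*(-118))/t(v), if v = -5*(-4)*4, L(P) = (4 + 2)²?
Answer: -2049/56 ≈ -36.589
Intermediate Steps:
L(P) = 36 (L(P) = 6² = 36)
v = 80 (v = 20*4 = 80)
(150 + L(-5)*(-118))/t(v) = (150 + 36*(-118))/112 = (150 - 4248)*(1/112) = -4098*1/112 = -2049/56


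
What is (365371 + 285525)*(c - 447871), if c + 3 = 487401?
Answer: 25727966192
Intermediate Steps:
c = 487398 (c = -3 + 487401 = 487398)
(365371 + 285525)*(c - 447871) = (365371 + 285525)*(487398 - 447871) = 650896*39527 = 25727966192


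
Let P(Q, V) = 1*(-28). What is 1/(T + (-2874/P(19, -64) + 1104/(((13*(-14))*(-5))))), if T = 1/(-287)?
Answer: 37310/3874739 ≈ 0.0096290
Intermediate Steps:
P(Q, V) = -28
T = -1/287 ≈ -0.0034843
1/(T + (-2874/P(19, -64) + 1104/(((13*(-14))*(-5))))) = 1/(-1/287 + (-2874/(-28) + 1104/(((13*(-14))*(-5))))) = 1/(-1/287 + (-2874*(-1/28) + 1104/((-182*(-5))))) = 1/(-1/287 + (1437/14 + 1104/910)) = 1/(-1/287 + (1437/14 + 1104*(1/910))) = 1/(-1/287 + (1437/14 + 552/455)) = 1/(-1/287 + 94509/910) = 1/(3874739/37310) = 37310/3874739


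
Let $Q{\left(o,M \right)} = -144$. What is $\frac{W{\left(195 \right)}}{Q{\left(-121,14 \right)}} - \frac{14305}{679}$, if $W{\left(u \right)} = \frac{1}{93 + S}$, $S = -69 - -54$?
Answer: $- \frac{160674439}{7626528} \approx -21.068$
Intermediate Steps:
$S = -15$ ($S = -69 + 54 = -15$)
$W{\left(u \right)} = \frac{1}{78}$ ($W{\left(u \right)} = \frac{1}{93 - 15} = \frac{1}{78}$)
$\frac{W{\left(195 \right)}}{Q{\left(-121,14 \right)}} - \frac{14305}{679} = \frac{1}{78 \left(-144\right)} - \frac{14305}{679} = \frac{1}{78} \left(- \frac{1}{144}\right) - \frac{14305}{679} = - \frac{1}{11232} - \frac{14305}{679} = - \frac{160674439}{7626528}$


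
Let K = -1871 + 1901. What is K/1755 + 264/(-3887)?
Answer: -1778/34983 ≈ -0.050825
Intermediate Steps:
K = 30
K/1755 + 264/(-3887) = 30/1755 + 264/(-3887) = 30*(1/1755) + 264*(-1/3887) = 2/117 - 264/3887 = -1778/34983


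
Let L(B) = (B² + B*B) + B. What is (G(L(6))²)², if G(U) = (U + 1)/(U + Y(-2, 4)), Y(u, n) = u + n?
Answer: 38950081/40960000 ≈ 0.95093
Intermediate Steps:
Y(u, n) = n + u
L(B) = B + 2*B² (L(B) = (B² + B²) + B = 2*B² + B = B + 2*B²)
G(U) = (1 + U)/(2 + U) (G(U) = (U + 1)/(U + (4 - 2)) = (1 + U)/(U + 2) = (1 + U)/(2 + U))
(G(L(6))²)² = (((1 + 6*(1 + 2*6))/(2 + 6*(1 + 2*6)))²)² = (((1 + 6*(1 + 12))/(2 + 6*(1 + 12)))²)² = (((1 + 6*13)/(2 + 6*13))²)² = (((1 + 78)/(2 + 78))²)² = ((79/80)²)² = (6241/6400)² = 38950081/40960000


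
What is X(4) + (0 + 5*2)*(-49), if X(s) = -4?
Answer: -494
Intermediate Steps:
X(4) + (0 + 5*2)*(-49) = -4 + (0 + 5*2)*(-49) = -4 + (0 + 10)*(-49) = -4 + 10*(-49) = -4 - 490 = -494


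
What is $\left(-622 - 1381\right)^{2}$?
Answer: $4012009$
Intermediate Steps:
$\left(-622 - 1381\right)^{2} = \left(-2003\right)^{2} = 4012009$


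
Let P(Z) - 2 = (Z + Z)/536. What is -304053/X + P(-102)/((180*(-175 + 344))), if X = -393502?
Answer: 619745276387/802012166280 ≈ 0.77274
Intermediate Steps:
P(Z) = 2 + Z/268 (P(Z) = 2 + (Z + Z)/536 = 2 + (2*Z)/536 = 2 + Z/268)
-304053/X + P(-102)/((180*(-175 + 344))) = -304053/(-393502) + (2 + (1/268)*(-102))/((180*(-175 + 344))) = -304053*(-1/393502) + (2 - 51/134)/((180*169)) = 304053/393502 + (217/134)/30420 = 304053/393502 + (217/134)*(1/30420) = 304053/393502 + 217/4076280 = 619745276387/802012166280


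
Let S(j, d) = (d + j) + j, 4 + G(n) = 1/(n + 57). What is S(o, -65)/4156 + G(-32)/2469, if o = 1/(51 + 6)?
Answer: -84006661/4874052900 ≈ -0.017235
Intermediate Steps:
o = 1/57 ≈ 0.017544
G(n) = -4 + 1/(57 + n) (G(n) = -4 + 1/(n + 57) = -4 + 1/(57 + n))
S(j, d) = d + 2*j
S(o, -65)/4156 + G(-32)/2469 = (-65 + 2*(1/57))/4156 + ((-227 - 4*(-32))/(57 - 32))/2469 = (-65 + 2/57)*(1/4156) + ((-227 + 128)/25)*(1/2469) = -3703/57*1/4156 + ((1/25)*(-99))*(1/2469) = -3703/236892 - 99/25*1/2469 = -3703/236892 - 33/20575 = -84006661/4874052900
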